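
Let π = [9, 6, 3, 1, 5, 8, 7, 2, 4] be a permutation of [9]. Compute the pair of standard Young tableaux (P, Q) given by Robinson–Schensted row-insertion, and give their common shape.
P = [1, 2, 4] / [3, 5, 7] / [6, 8] / [9];  Q = [1, 5, 6] / [2, 7, 9] / [3, 8] / [4];  common shape = (3, 3, 2, 1)

Row-insert the values π_1, π_2, … into P one at a time, bumping the leftmost entry strictly greater than the inserted value down to the next row. The recording tableau Q records, in position (i, j), the step at which that cell was added to P.
  Insert 9 (step 1): P = [9];  Q = [1]
  Insert 6 (step 2): P = [6] / [9];  Q = [1] / [2]
  Insert 3 (step 3): P = [3] / [6] / [9];  Q = [1] / [2] / [3]
  Insert 1 (step 4): P = [1] / [3] / [6] / [9];  Q = [1] / [2] / [3] / [4]
  Insert 5 (step 5): P = [1, 5] / [3] / [6] / [9];  Q = [1, 5] / [2] / [3] / [4]
  Insert 8 (step 6): P = [1, 5, 8] / [3] / [6] / [9];  Q = [1, 5, 6] / [2] / [3] / [4]
  Insert 7 (step 7): P = [1, 5, 7] / [3, 8] / [6] / [9];  Q = [1, 5, 6] / [2, 7] / [3] / [4]
  Insert 2 (step 8): P = [1, 2, 7] / [3, 5] / [6, 8] / [9];  Q = [1, 5, 6] / [2, 7] / [3, 8] / [4]
  Insert 4 (step 9): P = [1, 2, 4] / [3, 5, 7] / [6, 8] / [9];  Q = [1, 5, 6] / [2, 7, 9] / [3, 8] / [4]
Final shape: (3, 3, 2, 1).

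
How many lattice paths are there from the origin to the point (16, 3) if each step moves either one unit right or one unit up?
Number of paths = 969

A monotone lattice path from (0, 0) to (16, 3) consists of 16 east steps and 3 north steps in some order, so it is determined by which 16 of the 19 steps are east. The count is C(19, 16) = 969.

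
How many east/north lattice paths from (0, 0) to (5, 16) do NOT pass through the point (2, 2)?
Number of paths = 16269

Total paths from (0, 0) to (5, 16): C(21, 5) = 20349. Paths through (2, 2): (paths (0, 0) → (2, 2)) × (paths (2, 2) → (5, 16)) = C(4, 2) · C(17, 3) = 6 · 680 = 4080. Avoidance count = 20349 − 4080 = 16269.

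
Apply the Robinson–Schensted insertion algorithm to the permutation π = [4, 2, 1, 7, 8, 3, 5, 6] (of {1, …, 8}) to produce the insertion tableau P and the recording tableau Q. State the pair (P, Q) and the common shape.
P = [1, 3, 5, 6] / [2, 7, 8] / [4];  Q = [1, 4, 5, 8] / [2, 6, 7] / [3];  common shape = (4, 3, 1)

Row-insert the values π_1, π_2, … into P one at a time, bumping the leftmost entry strictly greater than the inserted value down to the next row. The recording tableau Q records, in position (i, j), the step at which that cell was added to P.
  Insert 4 (step 1): P = [4];  Q = [1]
  Insert 2 (step 2): P = [2] / [4];  Q = [1] / [2]
  Insert 1 (step 3): P = [1] / [2] / [4];  Q = [1] / [2] / [3]
  Insert 7 (step 4): P = [1, 7] / [2] / [4];  Q = [1, 4] / [2] / [3]
  Insert 8 (step 5): P = [1, 7, 8] / [2] / [4];  Q = [1, 4, 5] / [2] / [3]
  Insert 3 (step 6): P = [1, 3, 8] / [2, 7] / [4];  Q = [1, 4, 5] / [2, 6] / [3]
  Insert 5 (step 7): P = [1, 3, 5] / [2, 7, 8] / [4];  Q = [1, 4, 5] / [2, 6, 7] / [3]
  Insert 6 (step 8): P = [1, 3, 5, 6] / [2, 7, 8] / [4];  Q = [1, 4, 5, 8] / [2, 6, 7] / [3]
Final shape: (4, 3, 1).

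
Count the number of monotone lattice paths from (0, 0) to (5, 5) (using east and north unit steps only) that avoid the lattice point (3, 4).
Number of paths = 147

Total paths from (0, 0) to (5, 5): C(10, 5) = 252. Paths through (3, 4): (paths (0, 0) → (3, 4)) × (paths (3, 4) → (5, 5)) = C(7, 3) · C(3, 2) = 35 · 3 = 105. Avoidance count = 252 − 105 = 147.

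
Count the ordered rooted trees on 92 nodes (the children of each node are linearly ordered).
C_91 = 3935312233584004685417853572763349509774031680023800

These ordered rooted trees are counted by the Catalan number C_n = (1/(n + 1)) · C(2n, n). For n = 91: C_91 = (1/92) · C(182, 91) = 362048725489728431058442528694228154899210914562189600/92 = 3935312233584004685417853572763349509774031680023800.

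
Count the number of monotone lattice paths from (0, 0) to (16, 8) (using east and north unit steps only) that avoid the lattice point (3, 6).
Number of paths = 726651

Total paths from (0, 0) to (16, 8): C(24, 16) = 735471. Paths through (3, 6): (paths (0, 0) → (3, 6)) × (paths (3, 6) → (16, 8)) = C(9, 3) · C(15, 13) = 84 · 105 = 8820. Avoidance count = 735471 − 8820 = 726651.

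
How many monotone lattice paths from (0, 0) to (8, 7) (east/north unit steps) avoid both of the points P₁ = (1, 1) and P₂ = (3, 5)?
Number of paths = 2457

Inclusion–exclusion. Total paths: C(15, 8) = 6435. Through P₁: C(2, 1)·C(13, 7) = 3432. Through P₂: C(8, 3)·C(7, 5) = 1176. Since P₁ is strictly southwest of P₂, a monotone path through both must visit P₁ then P₂; paths through both = C(2, 1)·C(6, 2)·C(7, 5) = 630. Avoid both = 6435 − 3432 − 1176 + 630 = 2457.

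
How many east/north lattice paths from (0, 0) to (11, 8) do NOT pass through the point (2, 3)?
Number of paths = 55562

Total paths from (0, 0) to (11, 8): C(19, 11) = 75582. Paths through (2, 3): (paths (0, 0) → (2, 3)) × (paths (2, 3) → (11, 8)) = C(5, 2) · C(14, 9) = 10 · 2002 = 20020. Avoidance count = 75582 − 20020 = 55562.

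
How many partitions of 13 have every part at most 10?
p(13, parts ≤ 10) = 97

Partitions of 13 with all parts ≤ 10: 10+3, 10+2+1, 10+1+1+1, 9+4, 9+3+1, 9+2+2, 9+2+1+1, 9+1+1+1+1, 8+5, 8+4+1, 8+3+2, 8+3+1+1, 8+2+2+1, 8+2+1+1+1, 8+1+1+1+1+1, 7+6, 7+5+1, 7+4+2, 7+4+1+1, 7+3+3, 7+3+2+1, 7+3+1+1+1, 7+2+2+2, 7+2+2+1+1, 7+2+1+1+1+1, 7+1+1+1+1+1+1, 6+6+1, 6+5+2, 6+5+1+1, 6+4+3, … (97 total). Count = 97.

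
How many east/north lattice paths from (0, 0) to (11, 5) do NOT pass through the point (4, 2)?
Number of paths = 2568

Total paths from (0, 0) to (11, 5): C(16, 11) = 4368. Paths through (4, 2): (paths (0, 0) → (4, 2)) × (paths (4, 2) → (11, 5)) = C(6, 4) · C(10, 7) = 15 · 120 = 1800. Avoidance count = 4368 − 1800 = 2568.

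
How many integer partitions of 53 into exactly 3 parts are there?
p(53, 3 parts) = 234

Partitions of n into exactly k parts are in bijection with partitions of n − k into at most k parts (subtract 1 from each part). So p(53, exactly 3) = p(50, parts ≤ 3). Computing via the recurrence p(m, j) = p(m, j−1) + p(m−j, j) gives 234.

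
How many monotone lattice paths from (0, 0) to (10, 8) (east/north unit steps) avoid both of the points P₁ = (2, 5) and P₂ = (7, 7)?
Number of paths = 28329

Inclusion–exclusion. Total paths: C(18, 10) = 43758. Through P₁: C(7, 2)·C(11, 8) = 3465. Through P₂: C(14, 7)·C(4, 3) = 13728. Since P₁ is strictly southwest of P₂, a monotone path through both must visit P₁ then P₂; paths through both = C(7, 2)·C(7, 5)·C(4, 3) = 1764. Avoid both = 43758 − 3465 − 13728 + 1764 = 28329.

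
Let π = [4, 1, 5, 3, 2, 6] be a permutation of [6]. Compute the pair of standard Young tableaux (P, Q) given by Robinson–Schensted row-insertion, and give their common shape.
P = [1, 2, 6] / [3, 5] / [4];  Q = [1, 3, 6] / [2, 4] / [5];  common shape = (3, 2, 1)

Row-insert the values π_1, π_2, … into P one at a time, bumping the leftmost entry strictly greater than the inserted value down to the next row. The recording tableau Q records, in position (i, j), the step at which that cell was added to P.
  Insert 4 (step 1): P = [4];  Q = [1]
  Insert 1 (step 2): P = [1] / [4];  Q = [1] / [2]
  Insert 5 (step 3): P = [1, 5] / [4];  Q = [1, 3] / [2]
  Insert 3 (step 4): P = [1, 3] / [4, 5];  Q = [1, 3] / [2, 4]
  Insert 2 (step 5): P = [1, 2] / [3, 5] / [4];  Q = [1, 3] / [2, 4] / [5]
  Insert 6 (step 6): P = [1, 2, 6] / [3, 5] / [4];  Q = [1, 3, 6] / [2, 4] / [5]
Final shape: (3, 2, 1).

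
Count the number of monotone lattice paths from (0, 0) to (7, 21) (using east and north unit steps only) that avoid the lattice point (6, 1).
Number of paths = 1183893

Total paths from (0, 0) to (7, 21): C(28, 7) = 1184040. Paths through (6, 1): (paths (0, 0) → (6, 1)) × (paths (6, 1) → (7, 21)) = C(7, 6) · C(21, 1) = 7 · 21 = 147. Avoidance count = 1184040 − 147 = 1183893.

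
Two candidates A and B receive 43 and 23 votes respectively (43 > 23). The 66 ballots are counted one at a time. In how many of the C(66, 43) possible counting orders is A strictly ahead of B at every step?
Strict-lead orderings = 105613430714064000

Total orderings of the 66 votes with 43 for A: C(66, 43) = 348524321356411200. By the Bertrand ballot formula (Cycle Lemma / reflection principle), the number of orderings in which A is strictly ahead of B throughout is (p − q)/(p + q) · C(p + q, p) = (43 − 23)/(43 + 23) · 348524321356411200 = 105613430714064000.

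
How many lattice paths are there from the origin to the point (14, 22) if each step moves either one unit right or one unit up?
Number of paths = 3796297200

A monotone lattice path from (0, 0) to (14, 22) consists of 14 east steps and 22 north steps in some order, so it is determined by which 14 of the 36 steps are east. The count is C(36, 14) = 3796297200.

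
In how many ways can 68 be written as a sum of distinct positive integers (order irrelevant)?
q(68) = 24576

A partition into distinct parts is a strictly decreasing sequence summing to n. The recurrence d(n, m) = d(n, m−1) + d(n−m, m−1) (use part m at most once) with q(n) = d(n, n) gives q(68) = 24576. (Euler's theorem: # distinct-part partitions = # odd-part partitions.)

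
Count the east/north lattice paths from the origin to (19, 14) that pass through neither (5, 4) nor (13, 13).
Number of paths = 520328164

Inclusion–exclusion. Total paths: C(33, 19) = 818809200. Through P₁: C(9, 5)·C(24, 14) = 247118256. Through P₂: C(26, 13)·C(7, 6) = 72804200. Since P₁ is strictly southwest of P₂, a monotone path through both must visit P₁ then P₂; paths through both = C(9, 5)·C(17, 8)·C(7, 6) = 21441420. Avoid both = 818809200 − 247118256 − 72804200 + 21441420 = 520328164.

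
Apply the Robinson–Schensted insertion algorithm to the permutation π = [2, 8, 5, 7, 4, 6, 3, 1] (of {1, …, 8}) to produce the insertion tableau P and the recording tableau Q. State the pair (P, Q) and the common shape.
P = [1, 3, 6] / [2, 7] / [4] / [5] / [8];  Q = [1, 2, 4] / [3, 6] / [5] / [7] / [8];  common shape = (3, 2, 1, 1, 1)

Row-insert the values π_1, π_2, … into P one at a time, bumping the leftmost entry strictly greater than the inserted value down to the next row. The recording tableau Q records, in position (i, j), the step at which that cell was added to P.
  Insert 2 (step 1): P = [2];  Q = [1]
  Insert 8 (step 2): P = [2, 8];  Q = [1, 2]
  Insert 5 (step 3): P = [2, 5] / [8];  Q = [1, 2] / [3]
  Insert 7 (step 4): P = [2, 5, 7] / [8];  Q = [1, 2, 4] / [3]
  Insert 4 (step 5): P = [2, 4, 7] / [5] / [8];  Q = [1, 2, 4] / [3] / [5]
  Insert 6 (step 6): P = [2, 4, 6] / [5, 7] / [8];  Q = [1, 2, 4] / [3, 6] / [5]
  Insert 3 (step 7): P = [2, 3, 6] / [4, 7] / [5] / [8];  Q = [1, 2, 4] / [3, 6] / [5] / [7]
  Insert 1 (step 8): P = [1, 3, 6] / [2, 7] / [4] / [5] / [8];  Q = [1, 2, 4] / [3, 6] / [5] / [7] / [8]
Final shape: (3, 2, 1, 1, 1).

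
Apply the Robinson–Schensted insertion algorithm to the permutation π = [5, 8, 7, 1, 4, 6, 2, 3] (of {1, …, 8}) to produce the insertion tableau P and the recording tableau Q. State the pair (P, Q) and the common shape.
P = [1, 2, 3] / [4, 6] / [5, 7] / [8];  Q = [1, 2, 6] / [3, 5] / [4, 8] / [7];  common shape = (3, 2, 2, 1)

Row-insert the values π_1, π_2, … into P one at a time, bumping the leftmost entry strictly greater than the inserted value down to the next row. The recording tableau Q records, in position (i, j), the step at which that cell was added to P.
  Insert 5 (step 1): P = [5];  Q = [1]
  Insert 8 (step 2): P = [5, 8];  Q = [1, 2]
  Insert 7 (step 3): P = [5, 7] / [8];  Q = [1, 2] / [3]
  Insert 1 (step 4): P = [1, 7] / [5] / [8];  Q = [1, 2] / [3] / [4]
  Insert 4 (step 5): P = [1, 4] / [5, 7] / [8];  Q = [1, 2] / [3, 5] / [4]
  Insert 6 (step 6): P = [1, 4, 6] / [5, 7] / [8];  Q = [1, 2, 6] / [3, 5] / [4]
  Insert 2 (step 7): P = [1, 2, 6] / [4, 7] / [5] / [8];  Q = [1, 2, 6] / [3, 5] / [4] / [7]
  Insert 3 (step 8): P = [1, 2, 3] / [4, 6] / [5, 7] / [8];  Q = [1, 2, 6] / [3, 5] / [4, 8] / [7]
Final shape: (3, 2, 2, 1).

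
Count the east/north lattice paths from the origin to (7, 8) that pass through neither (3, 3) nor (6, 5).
Number of paths = 2867

Inclusion–exclusion. Total paths: C(15, 7) = 6435. Through P₁: C(6, 3)·C(9, 4) = 2520. Through P₂: C(11, 6)·C(4, 1) = 1848. Since P₁ is strictly southwest of P₂, a monotone path through both must visit P₁ then P₂; paths through both = C(6, 3)·C(5, 3)·C(4, 1) = 800. Avoid both = 6435 − 2520 − 1848 + 800 = 2867.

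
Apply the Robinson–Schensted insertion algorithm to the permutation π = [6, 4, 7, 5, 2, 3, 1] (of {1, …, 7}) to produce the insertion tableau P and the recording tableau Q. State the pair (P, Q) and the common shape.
P = [1, 3] / [2, 5] / [4, 7] / [6];  Q = [1, 3] / [2, 4] / [5, 6] / [7];  common shape = (2, 2, 2, 1)

Row-insert the values π_1, π_2, … into P one at a time, bumping the leftmost entry strictly greater than the inserted value down to the next row. The recording tableau Q records, in position (i, j), the step at which that cell was added to P.
  Insert 6 (step 1): P = [6];  Q = [1]
  Insert 4 (step 2): P = [4] / [6];  Q = [1] / [2]
  Insert 7 (step 3): P = [4, 7] / [6];  Q = [1, 3] / [2]
  Insert 5 (step 4): P = [4, 5] / [6, 7];  Q = [1, 3] / [2, 4]
  Insert 2 (step 5): P = [2, 5] / [4, 7] / [6];  Q = [1, 3] / [2, 4] / [5]
  Insert 3 (step 6): P = [2, 3] / [4, 5] / [6, 7];  Q = [1, 3] / [2, 4] / [5, 6]
  Insert 1 (step 7): P = [1, 3] / [2, 5] / [4, 7] / [6];  Q = [1, 3] / [2, 4] / [5, 6] / [7]
Final shape: (2, 2, 2, 1).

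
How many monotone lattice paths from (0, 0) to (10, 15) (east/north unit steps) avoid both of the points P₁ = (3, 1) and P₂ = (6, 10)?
Number of paths = 1905512

Inclusion–exclusion. Total paths: C(25, 10) = 3268760. Through P₁: C(4, 3)·C(21, 7) = 465120. Through P₂: C(16, 6)·C(9, 4) = 1009008. Since P₁ is strictly southwest of P₂, a monotone path through both must visit P₁ then P₂; paths through both = C(4, 3)·C(12, 3)·C(9, 4) = 110880. Avoid both = 3268760 − 465120 − 1009008 + 110880 = 1905512.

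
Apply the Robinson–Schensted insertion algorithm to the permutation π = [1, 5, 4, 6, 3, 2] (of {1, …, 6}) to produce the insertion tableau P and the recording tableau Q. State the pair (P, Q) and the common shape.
P = [1, 2, 6] / [3] / [4] / [5];  Q = [1, 2, 4] / [3] / [5] / [6];  common shape = (3, 1, 1, 1)

Row-insert the values π_1, π_2, … into P one at a time, bumping the leftmost entry strictly greater than the inserted value down to the next row. The recording tableau Q records, in position (i, j), the step at which that cell was added to P.
  Insert 1 (step 1): P = [1];  Q = [1]
  Insert 5 (step 2): P = [1, 5];  Q = [1, 2]
  Insert 4 (step 3): P = [1, 4] / [5];  Q = [1, 2] / [3]
  Insert 6 (step 4): P = [1, 4, 6] / [5];  Q = [1, 2, 4] / [3]
  Insert 3 (step 5): P = [1, 3, 6] / [4] / [5];  Q = [1, 2, 4] / [3] / [5]
  Insert 2 (step 6): P = [1, 2, 6] / [3] / [4] / [5];  Q = [1, 2, 4] / [3] / [5] / [6]
Final shape: (3, 1, 1, 1).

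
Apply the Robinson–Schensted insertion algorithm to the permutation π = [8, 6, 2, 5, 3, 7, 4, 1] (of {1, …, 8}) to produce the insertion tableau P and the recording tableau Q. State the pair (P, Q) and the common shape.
P = [1, 3, 4] / [2, 7] / [5] / [6] / [8];  Q = [1, 4, 6] / [2, 7] / [3] / [5] / [8];  common shape = (3, 2, 1, 1, 1)

Row-insert the values π_1, π_2, … into P one at a time, bumping the leftmost entry strictly greater than the inserted value down to the next row. The recording tableau Q records, in position (i, j), the step at which that cell was added to P.
  Insert 8 (step 1): P = [8];  Q = [1]
  Insert 6 (step 2): P = [6] / [8];  Q = [1] / [2]
  Insert 2 (step 3): P = [2] / [6] / [8];  Q = [1] / [2] / [3]
  Insert 5 (step 4): P = [2, 5] / [6] / [8];  Q = [1, 4] / [2] / [3]
  Insert 3 (step 5): P = [2, 3] / [5] / [6] / [8];  Q = [1, 4] / [2] / [3] / [5]
  Insert 7 (step 6): P = [2, 3, 7] / [5] / [6] / [8];  Q = [1, 4, 6] / [2] / [3] / [5]
  Insert 4 (step 7): P = [2, 3, 4] / [5, 7] / [6] / [8];  Q = [1, 4, 6] / [2, 7] / [3] / [5]
  Insert 1 (step 8): P = [1, 3, 4] / [2, 7] / [5] / [6] / [8];  Q = [1, 4, 6] / [2, 7] / [3] / [5] / [8]
Final shape: (3, 2, 1, 1, 1).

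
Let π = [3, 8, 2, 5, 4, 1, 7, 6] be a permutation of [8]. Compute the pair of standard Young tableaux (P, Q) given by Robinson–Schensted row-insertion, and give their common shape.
P = [1, 4, 6] / [2, 5, 7] / [3] / [8];  Q = [1, 2, 7] / [3, 4, 8] / [5] / [6];  common shape = (3, 3, 1, 1)

Row-insert the values π_1, π_2, … into P one at a time, bumping the leftmost entry strictly greater than the inserted value down to the next row. The recording tableau Q records, in position (i, j), the step at which that cell was added to P.
  Insert 3 (step 1): P = [3];  Q = [1]
  Insert 8 (step 2): P = [3, 8];  Q = [1, 2]
  Insert 2 (step 3): P = [2, 8] / [3];  Q = [1, 2] / [3]
  Insert 5 (step 4): P = [2, 5] / [3, 8];  Q = [1, 2] / [3, 4]
  Insert 4 (step 5): P = [2, 4] / [3, 5] / [8];  Q = [1, 2] / [3, 4] / [5]
  Insert 1 (step 6): P = [1, 4] / [2, 5] / [3] / [8];  Q = [1, 2] / [3, 4] / [5] / [6]
  Insert 7 (step 7): P = [1, 4, 7] / [2, 5] / [3] / [8];  Q = [1, 2, 7] / [3, 4] / [5] / [6]
  Insert 6 (step 8): P = [1, 4, 6] / [2, 5, 7] / [3] / [8];  Q = [1, 2, 7] / [3, 4, 8] / [5] / [6]
Final shape: (3, 3, 1, 1).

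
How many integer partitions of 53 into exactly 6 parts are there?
p(53, 6 parts) = 7104

Partitions of n into exactly k parts are in bijection with partitions of n − k into at most k parts (subtract 1 from each part). So p(53, exactly 6) = p(47, parts ≤ 6). Computing via the recurrence p(m, j) = p(m, j−1) + p(m−j, j) gives 7104.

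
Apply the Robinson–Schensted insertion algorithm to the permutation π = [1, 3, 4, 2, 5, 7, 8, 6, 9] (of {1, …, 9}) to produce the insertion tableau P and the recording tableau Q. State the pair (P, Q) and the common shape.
P = [1, 2, 4, 5, 6, 8, 9] / [3, 7];  Q = [1, 2, 3, 5, 6, 7, 9] / [4, 8];  common shape = (7, 2)

Row-insert the values π_1, π_2, … into P one at a time, bumping the leftmost entry strictly greater than the inserted value down to the next row. The recording tableau Q records, in position (i, j), the step at which that cell was added to P.
  Insert 1 (step 1): P = [1];  Q = [1]
  Insert 3 (step 2): P = [1, 3];  Q = [1, 2]
  Insert 4 (step 3): P = [1, 3, 4];  Q = [1, 2, 3]
  Insert 2 (step 4): P = [1, 2, 4] / [3];  Q = [1, 2, 3] / [4]
  Insert 5 (step 5): P = [1, 2, 4, 5] / [3];  Q = [1, 2, 3, 5] / [4]
  Insert 7 (step 6): P = [1, 2, 4, 5, 7] / [3];  Q = [1, 2, 3, 5, 6] / [4]
  Insert 8 (step 7): P = [1, 2, 4, 5, 7, 8] / [3];  Q = [1, 2, 3, 5, 6, 7] / [4]
  Insert 6 (step 8): P = [1, 2, 4, 5, 6, 8] / [3, 7];  Q = [1, 2, 3, 5, 6, 7] / [4, 8]
  Insert 9 (step 9): P = [1, 2, 4, 5, 6, 8, 9] / [3, 7];  Q = [1, 2, 3, 5, 6, 7, 9] / [4, 8]
Final shape: (7, 2).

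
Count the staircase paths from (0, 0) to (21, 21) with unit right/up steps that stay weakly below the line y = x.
C_21 = 24466267020

These NE paths below the diagonal are counted by the Catalan number C_n = (1/(n + 1)) · C(2n, n). For n = 21: C_21 = (1/22) · C(42, 21) = 538257874440/22 = 24466267020.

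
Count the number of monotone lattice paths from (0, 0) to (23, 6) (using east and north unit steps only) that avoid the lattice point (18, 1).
Number of paths = 470232

Total paths from (0, 0) to (23, 6): C(29, 23) = 475020. Paths through (18, 1): (paths (0, 0) → (18, 1)) × (paths (18, 1) → (23, 6)) = C(19, 18) · C(10, 5) = 19 · 252 = 4788. Avoidance count = 475020 − 4788 = 470232.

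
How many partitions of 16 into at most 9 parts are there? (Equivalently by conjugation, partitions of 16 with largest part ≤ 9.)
p(16, parts ≤ 9) = 201

Partitions of 16 with all parts ≤ 9: 9+7, 9+6+1, 9+5+2, 9+5+1+1, 9+4+3, 9+4+2+1, 9+4+1+1+1, 9+3+3+1, 9+3+2+2, 9+3+2+1+1, 9+3+1+1+1+1, 9+2+2+2+1, 9+2+2+1+1+1, 9+2+1+1+1+1+1, 9+1+1+1+1+1+1+1, 8+8, 8+7+1, 8+6+2, 8+6+1+1, 8+5+3, 8+5+2+1, 8+5+1+1+1, 8+4+4, 8+4+3+1, 8+4+2+2, 8+4+2+1+1, 8+4+1+1+1+1, 8+3+3+2, 8+3+3+1+1, 8+3+2+2+1, … (201 total). Count = 201.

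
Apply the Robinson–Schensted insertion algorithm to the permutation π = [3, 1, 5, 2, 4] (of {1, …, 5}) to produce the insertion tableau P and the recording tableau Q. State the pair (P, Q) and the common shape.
P = [1, 2, 4] / [3, 5];  Q = [1, 3, 5] / [2, 4];  common shape = (3, 2)

Row-insert the values π_1, π_2, … into P one at a time, bumping the leftmost entry strictly greater than the inserted value down to the next row. The recording tableau Q records, in position (i, j), the step at which that cell was added to P.
  Insert 3 (step 1): P = [3];  Q = [1]
  Insert 1 (step 2): P = [1] / [3];  Q = [1] / [2]
  Insert 5 (step 3): P = [1, 5] / [3];  Q = [1, 3] / [2]
  Insert 2 (step 4): P = [1, 2] / [3, 5];  Q = [1, 3] / [2, 4]
  Insert 4 (step 5): P = [1, 2, 4] / [3, 5];  Q = [1, 3, 5] / [2, 4]
Final shape: (3, 2).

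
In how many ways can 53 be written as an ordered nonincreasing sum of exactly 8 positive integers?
p(53, 8 parts) = 17674

Partitions of n into exactly k parts are in bijection with partitions of n − k into at most k parts (subtract 1 from each part). So p(53, exactly 8) = p(45, parts ≤ 8). Computing via the recurrence p(m, j) = p(m, j−1) + p(m−j, j) gives 17674.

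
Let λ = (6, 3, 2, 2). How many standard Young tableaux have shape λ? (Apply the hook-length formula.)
# SYT of shape (6, 3, 2, 2) = 12012

Hook-length formula: f^λ = n! / Π hook(c), product over all cells c of the Young diagram. For λ = (6, 3, 2, 2), n = 13 boxes. Hook lengths by row (left-to-right, top-to-bottom): [9, 8, 5, 3, 2, 1]; [5, 4, 1]; [3, 2]; [2, 1]. Product of hooks = 518400. So f^λ = 13! / 518400 = 6227020800 / 518400 = 12012.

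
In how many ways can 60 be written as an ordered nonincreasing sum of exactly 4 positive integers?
p(60, 4 parts) = 1575

Partitions of n into exactly k parts are in bijection with partitions of n − k into at most k parts (subtract 1 from each part). So p(60, exactly 4) = p(56, parts ≤ 4). Computing via the recurrence p(m, j) = p(m, j−1) + p(m−j, j) gives 1575.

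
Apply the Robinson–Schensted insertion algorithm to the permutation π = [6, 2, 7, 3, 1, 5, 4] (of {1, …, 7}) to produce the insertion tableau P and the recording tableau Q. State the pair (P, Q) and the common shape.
P = [1, 3, 4] / [2, 5] / [6, 7];  Q = [1, 3, 6] / [2, 4] / [5, 7];  common shape = (3, 2, 2)

Row-insert the values π_1, π_2, … into P one at a time, bumping the leftmost entry strictly greater than the inserted value down to the next row. The recording tableau Q records, in position (i, j), the step at which that cell was added to P.
  Insert 6 (step 1): P = [6];  Q = [1]
  Insert 2 (step 2): P = [2] / [6];  Q = [1] / [2]
  Insert 7 (step 3): P = [2, 7] / [6];  Q = [1, 3] / [2]
  Insert 3 (step 4): P = [2, 3] / [6, 7];  Q = [1, 3] / [2, 4]
  Insert 1 (step 5): P = [1, 3] / [2, 7] / [6];  Q = [1, 3] / [2, 4] / [5]
  Insert 5 (step 6): P = [1, 3, 5] / [2, 7] / [6];  Q = [1, 3, 6] / [2, 4] / [5]
  Insert 4 (step 7): P = [1, 3, 4] / [2, 5] / [6, 7];  Q = [1, 3, 6] / [2, 4] / [5, 7]
Final shape: (3, 2, 2).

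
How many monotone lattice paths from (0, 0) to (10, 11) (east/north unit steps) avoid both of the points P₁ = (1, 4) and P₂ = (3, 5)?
Number of paths = 225160

Inclusion–exclusion. Total paths: C(21, 10) = 352716. Through P₁: C(5, 1)·C(16, 9) = 57200. Through P₂: C(8, 3)·C(13, 7) = 96096. Since P₁ is strictly southwest of P₂, a monotone path through both must visit P₁ then P₂; paths through both = C(5, 1)·C(3, 2)·C(13, 7) = 25740. Avoid both = 352716 − 57200 − 96096 + 25740 = 225160.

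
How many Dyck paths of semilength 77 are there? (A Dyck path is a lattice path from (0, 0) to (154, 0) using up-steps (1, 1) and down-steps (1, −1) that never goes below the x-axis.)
C_77 = 18793142726809884575211361279087545193250040

These Dyck paths are counted by the Catalan number C_n = (1/(n + 1)) · C(2n, n). For n = 77: C_77 = (1/78) · C(154, 77) = 1465865132691170996866486179768828525073503120/78 = 18793142726809884575211361279087545193250040.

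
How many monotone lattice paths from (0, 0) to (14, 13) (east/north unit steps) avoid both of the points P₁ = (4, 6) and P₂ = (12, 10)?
Number of paths = 10547260

Inclusion–exclusion. Total paths: C(27, 14) = 20058300. Through P₁: C(10, 4)·C(17, 10) = 4084080. Through P₂: C(22, 12)·C(5, 2) = 6466460. Since P₁ is strictly southwest of P₂, a monotone path through both must visit P₁ then P₂; paths through both = C(10, 4)·C(12, 8)·C(5, 2) = 1039500. Avoid both = 20058300 − 4084080 − 6466460 + 1039500 = 10547260.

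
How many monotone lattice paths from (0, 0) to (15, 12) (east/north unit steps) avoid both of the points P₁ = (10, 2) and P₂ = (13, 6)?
Number of paths = 16490646

Inclusion–exclusion. Total paths: C(27, 15) = 17383860. Through P₁: C(12, 10)·C(15, 5) = 198198. Through P₂: C(19, 13)·C(8, 2) = 759696. Since P₁ is strictly southwest of P₂, a monotone path through both must visit P₁ then P₂; paths through both = C(12, 10)·C(7, 3)·C(8, 2) = 64680. Avoid both = 17383860 − 198198 − 759696 + 64680 = 16490646.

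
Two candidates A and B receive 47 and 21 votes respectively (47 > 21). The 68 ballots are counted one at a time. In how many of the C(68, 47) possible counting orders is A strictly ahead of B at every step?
Strict-lead orderings = 71764700685918240

Total orderings of the 68 votes with 47 for A: C(68, 47) = 187692294101632320. By the Bertrand ballot formula (Cycle Lemma / reflection principle), the number of orderings in which A is strictly ahead of B throughout is (p − q)/(p + q) · C(p + q, p) = (47 − 21)/(47 + 21) · 187692294101632320 = 71764700685918240.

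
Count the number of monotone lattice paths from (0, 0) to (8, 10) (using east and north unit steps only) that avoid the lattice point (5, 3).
Number of paths = 37038

Total paths from (0, 0) to (8, 10): C(18, 8) = 43758. Paths through (5, 3): (paths (0, 0) → (5, 3)) × (paths (5, 3) → (8, 10)) = C(8, 5) · C(10, 3) = 56 · 120 = 6720. Avoidance count = 43758 − 6720 = 37038.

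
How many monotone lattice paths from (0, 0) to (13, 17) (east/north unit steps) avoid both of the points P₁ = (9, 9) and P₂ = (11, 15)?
Number of paths = 57504150

Inclusion–exclusion. Total paths: C(30, 13) = 119759850. Through P₁: C(18, 9)·C(12, 4) = 24066900. Through P₂: C(26, 11)·C(4, 2) = 46356960. Since P₁ is strictly southwest of P₂, a monotone path through both must visit P₁ then P₂; paths through both = C(18, 9)·C(8, 2)·C(4, 2) = 8168160. Avoid both = 119759850 − 24066900 − 46356960 + 8168160 = 57504150.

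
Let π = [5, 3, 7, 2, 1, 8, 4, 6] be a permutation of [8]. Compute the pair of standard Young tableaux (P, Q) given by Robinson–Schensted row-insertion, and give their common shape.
P = [1, 4, 6] / [2, 7, 8] / [3] / [5];  Q = [1, 3, 6] / [2, 7, 8] / [4] / [5];  common shape = (3, 3, 1, 1)

Row-insert the values π_1, π_2, … into P one at a time, bumping the leftmost entry strictly greater than the inserted value down to the next row. The recording tableau Q records, in position (i, j), the step at which that cell was added to P.
  Insert 5 (step 1): P = [5];  Q = [1]
  Insert 3 (step 2): P = [3] / [5];  Q = [1] / [2]
  Insert 7 (step 3): P = [3, 7] / [5];  Q = [1, 3] / [2]
  Insert 2 (step 4): P = [2, 7] / [3] / [5];  Q = [1, 3] / [2] / [4]
  Insert 1 (step 5): P = [1, 7] / [2] / [3] / [5];  Q = [1, 3] / [2] / [4] / [5]
  Insert 8 (step 6): P = [1, 7, 8] / [2] / [3] / [5];  Q = [1, 3, 6] / [2] / [4] / [5]
  Insert 4 (step 7): P = [1, 4, 8] / [2, 7] / [3] / [5];  Q = [1, 3, 6] / [2, 7] / [4] / [5]
  Insert 6 (step 8): P = [1, 4, 6] / [2, 7, 8] / [3] / [5];  Q = [1, 3, 6] / [2, 7, 8] / [4] / [5]
Final shape: (3, 3, 1, 1).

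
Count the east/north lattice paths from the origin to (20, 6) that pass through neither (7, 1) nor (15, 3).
Number of paths = 136150

Inclusion–exclusion. Total paths: C(26, 20) = 230230. Through P₁: C(8, 7)·C(18, 13) = 68544. Through P₂: C(18, 15)·C(8, 5) = 45696. Since P₁ is strictly southwest of P₂, a monotone path through both must visit P₁ then P₂; paths through both = C(8, 7)·C(10, 8)·C(8, 5) = 20160. Avoid both = 230230 − 68544 − 45696 + 20160 = 136150.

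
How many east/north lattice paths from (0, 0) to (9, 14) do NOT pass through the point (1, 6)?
Number of paths = 727100

Total paths from (0, 0) to (9, 14): C(23, 9) = 817190. Paths through (1, 6): (paths (0, 0) → (1, 6)) × (paths (1, 6) → (9, 14)) = C(7, 1) · C(16, 8) = 7 · 12870 = 90090. Avoidance count = 817190 − 90090 = 727100.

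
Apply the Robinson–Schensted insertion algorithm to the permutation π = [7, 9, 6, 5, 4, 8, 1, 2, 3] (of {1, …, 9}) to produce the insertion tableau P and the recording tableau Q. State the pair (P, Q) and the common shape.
P = [1, 2, 3] / [4, 8] / [5, 9] / [6] / [7];  Q = [1, 2, 9] / [3, 6] / [4, 8] / [5] / [7];  common shape = (3, 2, 2, 1, 1)

Row-insert the values π_1, π_2, … into P one at a time, bumping the leftmost entry strictly greater than the inserted value down to the next row. The recording tableau Q records, in position (i, j), the step at which that cell was added to P.
  Insert 7 (step 1): P = [7];  Q = [1]
  Insert 9 (step 2): P = [7, 9];  Q = [1, 2]
  Insert 6 (step 3): P = [6, 9] / [7];  Q = [1, 2] / [3]
  Insert 5 (step 4): P = [5, 9] / [6] / [7];  Q = [1, 2] / [3] / [4]
  Insert 4 (step 5): P = [4, 9] / [5] / [6] / [7];  Q = [1, 2] / [3] / [4] / [5]
  Insert 8 (step 6): P = [4, 8] / [5, 9] / [6] / [7];  Q = [1, 2] / [3, 6] / [4] / [5]
  Insert 1 (step 7): P = [1, 8] / [4, 9] / [5] / [6] / [7];  Q = [1, 2] / [3, 6] / [4] / [5] / [7]
  Insert 2 (step 8): P = [1, 2] / [4, 8] / [5, 9] / [6] / [7];  Q = [1, 2] / [3, 6] / [4, 8] / [5] / [7]
  Insert 3 (step 9): P = [1, 2, 3] / [4, 8] / [5, 9] / [6] / [7];  Q = [1, 2, 9] / [3, 6] / [4, 8] / [5] / [7]
Final shape: (3, 2, 2, 1, 1).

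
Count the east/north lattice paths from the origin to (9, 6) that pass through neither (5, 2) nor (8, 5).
Number of paths = 1801

Inclusion–exclusion. Total paths: C(15, 9) = 5005. Through P₁: C(7, 5)·C(8, 4) = 1470. Through P₂: C(13, 8)·C(2, 1) = 2574. Since P₁ is strictly southwest of P₂, a monotone path through both must visit P₁ then P₂; paths through both = C(7, 5)·C(6, 3)·C(2, 1) = 840. Avoid both = 5005 − 1470 − 2574 + 840 = 1801.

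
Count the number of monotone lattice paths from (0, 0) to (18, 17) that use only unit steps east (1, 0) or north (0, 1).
Number of paths = 4537567650

A monotone lattice path from (0, 0) to (18, 17) consists of 18 east steps and 17 north steps in some order, so it is determined by which 18 of the 35 steps are east. The count is C(35, 18) = 4537567650.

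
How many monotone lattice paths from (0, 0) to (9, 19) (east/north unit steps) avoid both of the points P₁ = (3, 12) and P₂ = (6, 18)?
Number of paths = 5740616

Inclusion–exclusion. Total paths: C(28, 9) = 6906900. Through P₁: C(15, 3)·C(13, 6) = 780780. Through P₂: C(24, 6)·C(4, 3) = 538384. Since P₁ is strictly southwest of P₂, a monotone path through both must visit P₁ then P₂; paths through both = C(15, 3)·C(9, 3)·C(4, 3) = 152880. Avoid both = 6906900 − 780780 − 538384 + 152880 = 5740616.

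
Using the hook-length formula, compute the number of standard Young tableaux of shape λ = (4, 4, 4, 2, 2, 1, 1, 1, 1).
# SYT of shape (4, 4, 4, 2, 2, 1, 1, 1, 1) = 30232800

Hook-length formula: f^λ = n! / Π hook(c), product over all cells c of the Young diagram. For λ = (4, 4, 4, 2, 2, 1, 1, 1, 1), n = 20 boxes. Hook lengths by row (left-to-right, top-to-bottom): [12, 7, 4, 3]; [11, 6, 3, 2]; [10, 5, 2, 1]; [7, 2]; [6, 1]; [4]; [3]; [2]; [1]. Product of hooks = 80472268800. So f^λ = 20! / 80472268800 = 2432902008176640000 / 80472268800 = 30232800.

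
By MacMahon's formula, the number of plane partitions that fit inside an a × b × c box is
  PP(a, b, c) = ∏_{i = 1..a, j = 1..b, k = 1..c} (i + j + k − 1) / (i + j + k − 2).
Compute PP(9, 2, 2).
PP(9, 2, 2) = 1210

Evaluate the triple product over i = 1..9, j = 1..2, k = 1..2. The factors are (2/1) · (3/2) · (3/2) · (4/3) · (3/2) · (4/3) · (4/3) · (5/4) · … (36 factors total). The numerators and denominators telescope so the product is an integer; carrying out the multiplication exactly gives PP(9, 2, 2) = 1210.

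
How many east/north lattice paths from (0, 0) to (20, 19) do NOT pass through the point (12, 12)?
Number of paths = 51522020550

Total paths from (0, 0) to (20, 19): C(39, 20) = 68923264410. Paths through (12, 12): (paths (0, 0) → (12, 12)) × (paths (12, 12) → (20, 19)) = C(24, 12) · C(15, 8) = 2704156 · 6435 = 17401243860. Avoidance count = 68923264410 − 17401243860 = 51522020550.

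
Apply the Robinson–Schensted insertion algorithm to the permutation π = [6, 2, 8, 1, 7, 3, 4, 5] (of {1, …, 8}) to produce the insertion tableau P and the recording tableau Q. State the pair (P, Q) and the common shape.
P = [1, 3, 4, 5] / [2, 7] / [6, 8];  Q = [1, 3, 7, 8] / [2, 5] / [4, 6];  common shape = (4, 2, 2)

Row-insert the values π_1, π_2, … into P one at a time, bumping the leftmost entry strictly greater than the inserted value down to the next row. The recording tableau Q records, in position (i, j), the step at which that cell was added to P.
  Insert 6 (step 1): P = [6];  Q = [1]
  Insert 2 (step 2): P = [2] / [6];  Q = [1] / [2]
  Insert 8 (step 3): P = [2, 8] / [6];  Q = [1, 3] / [2]
  Insert 1 (step 4): P = [1, 8] / [2] / [6];  Q = [1, 3] / [2] / [4]
  Insert 7 (step 5): P = [1, 7] / [2, 8] / [6];  Q = [1, 3] / [2, 5] / [4]
  Insert 3 (step 6): P = [1, 3] / [2, 7] / [6, 8];  Q = [1, 3] / [2, 5] / [4, 6]
  Insert 4 (step 7): P = [1, 3, 4] / [2, 7] / [6, 8];  Q = [1, 3, 7] / [2, 5] / [4, 6]
  Insert 5 (step 8): P = [1, 3, 4, 5] / [2, 7] / [6, 8];  Q = [1, 3, 7, 8] / [2, 5] / [4, 6]
Final shape: (4, 2, 2).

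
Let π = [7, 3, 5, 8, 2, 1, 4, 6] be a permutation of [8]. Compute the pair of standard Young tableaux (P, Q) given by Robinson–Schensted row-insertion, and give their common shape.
P = [1, 4, 6] / [2, 5, 8] / [3] / [7];  Q = [1, 3, 4] / [2, 7, 8] / [5] / [6];  common shape = (3, 3, 1, 1)

Row-insert the values π_1, π_2, … into P one at a time, bumping the leftmost entry strictly greater than the inserted value down to the next row. The recording tableau Q records, in position (i, j), the step at which that cell was added to P.
  Insert 7 (step 1): P = [7];  Q = [1]
  Insert 3 (step 2): P = [3] / [7];  Q = [1] / [2]
  Insert 5 (step 3): P = [3, 5] / [7];  Q = [1, 3] / [2]
  Insert 8 (step 4): P = [3, 5, 8] / [7];  Q = [1, 3, 4] / [2]
  Insert 2 (step 5): P = [2, 5, 8] / [3] / [7];  Q = [1, 3, 4] / [2] / [5]
  Insert 1 (step 6): P = [1, 5, 8] / [2] / [3] / [7];  Q = [1, 3, 4] / [2] / [5] / [6]
  Insert 4 (step 7): P = [1, 4, 8] / [2, 5] / [3] / [7];  Q = [1, 3, 4] / [2, 7] / [5] / [6]
  Insert 6 (step 8): P = [1, 4, 6] / [2, 5, 8] / [3] / [7];  Q = [1, 3, 4] / [2, 7, 8] / [5] / [6]
Final shape: (3, 3, 1, 1).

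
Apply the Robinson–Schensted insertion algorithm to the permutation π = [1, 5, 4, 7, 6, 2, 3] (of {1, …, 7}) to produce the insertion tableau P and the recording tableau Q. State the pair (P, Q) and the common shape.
P = [1, 2, 3] / [4, 6] / [5, 7];  Q = [1, 2, 4] / [3, 5] / [6, 7];  common shape = (3, 2, 2)

Row-insert the values π_1, π_2, … into P one at a time, bumping the leftmost entry strictly greater than the inserted value down to the next row. The recording tableau Q records, in position (i, j), the step at which that cell was added to P.
  Insert 1 (step 1): P = [1];  Q = [1]
  Insert 5 (step 2): P = [1, 5];  Q = [1, 2]
  Insert 4 (step 3): P = [1, 4] / [5];  Q = [1, 2] / [3]
  Insert 7 (step 4): P = [1, 4, 7] / [5];  Q = [1, 2, 4] / [3]
  Insert 6 (step 5): P = [1, 4, 6] / [5, 7];  Q = [1, 2, 4] / [3, 5]
  Insert 2 (step 6): P = [1, 2, 6] / [4, 7] / [5];  Q = [1, 2, 4] / [3, 5] / [6]
  Insert 3 (step 7): P = [1, 2, 3] / [4, 6] / [5, 7];  Q = [1, 2, 4] / [3, 5] / [6, 7]
Final shape: (3, 2, 2).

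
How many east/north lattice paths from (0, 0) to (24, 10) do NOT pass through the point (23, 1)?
Number of paths = 131127900

Total paths from (0, 0) to (24, 10): C(34, 24) = 131128140. Paths through (23, 1): (paths (0, 0) → (23, 1)) × (paths (23, 1) → (24, 10)) = C(24, 23) · C(10, 1) = 24 · 10 = 240. Avoidance count = 131128140 − 240 = 131127900.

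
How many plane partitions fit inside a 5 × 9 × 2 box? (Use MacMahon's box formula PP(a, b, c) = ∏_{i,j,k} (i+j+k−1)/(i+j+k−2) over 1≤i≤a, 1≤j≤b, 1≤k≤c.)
PP(5, 9, 2) = 1002001

Evaluate the triple product over i = 1..5, j = 1..9, k = 1..2. The factors are (2/1) · (3/2) · (3/2) · (4/3) · (4/3) · (5/4) · (5/4) · (6/5) · … (90 factors total). The numerators and denominators telescope so the product is an integer; carrying out the multiplication exactly gives PP(5, 9, 2) = 1002001.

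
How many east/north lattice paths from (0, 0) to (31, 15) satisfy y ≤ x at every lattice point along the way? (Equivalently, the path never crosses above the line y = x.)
Number of paths = 271861216539

By the reflection principle (André's argument), the number of monotone paths to (31, 15) with n ≤ m that never go above y = x is C(46, 31) − C(46, 32) = 511738760544 − 239877544005 = 271861216539.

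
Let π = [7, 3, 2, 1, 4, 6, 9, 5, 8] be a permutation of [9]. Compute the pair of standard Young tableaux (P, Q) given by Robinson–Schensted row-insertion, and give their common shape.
P = [1, 4, 5, 8] / [2, 6, 9] / [3] / [7];  Q = [1, 5, 6, 7] / [2, 8, 9] / [3] / [4];  common shape = (4, 3, 1, 1)

Row-insert the values π_1, π_2, … into P one at a time, bumping the leftmost entry strictly greater than the inserted value down to the next row. The recording tableau Q records, in position (i, j), the step at which that cell was added to P.
  Insert 7 (step 1): P = [7];  Q = [1]
  Insert 3 (step 2): P = [3] / [7];  Q = [1] / [2]
  Insert 2 (step 3): P = [2] / [3] / [7];  Q = [1] / [2] / [3]
  Insert 1 (step 4): P = [1] / [2] / [3] / [7];  Q = [1] / [2] / [3] / [4]
  Insert 4 (step 5): P = [1, 4] / [2] / [3] / [7];  Q = [1, 5] / [2] / [3] / [4]
  Insert 6 (step 6): P = [1, 4, 6] / [2] / [3] / [7];  Q = [1, 5, 6] / [2] / [3] / [4]
  Insert 9 (step 7): P = [1, 4, 6, 9] / [2] / [3] / [7];  Q = [1, 5, 6, 7] / [2] / [3] / [4]
  Insert 5 (step 8): P = [1, 4, 5, 9] / [2, 6] / [3] / [7];  Q = [1, 5, 6, 7] / [2, 8] / [3] / [4]
  Insert 8 (step 9): P = [1, 4, 5, 8] / [2, 6, 9] / [3] / [7];  Q = [1, 5, 6, 7] / [2, 8, 9] / [3] / [4]
Final shape: (4, 3, 1, 1).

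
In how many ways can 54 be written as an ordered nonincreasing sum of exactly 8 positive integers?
p(54, 8 parts) = 19805

Partitions of n into exactly k parts are in bijection with partitions of n − k into at most k parts (subtract 1 from each part). So p(54, exactly 8) = p(46, parts ≤ 8). Computing via the recurrence p(m, j) = p(m, j−1) + p(m−j, j) gives 19805.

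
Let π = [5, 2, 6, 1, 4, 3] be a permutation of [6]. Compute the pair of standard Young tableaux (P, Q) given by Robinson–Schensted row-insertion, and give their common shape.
P = [1, 3] / [2, 4] / [5, 6];  Q = [1, 3] / [2, 5] / [4, 6];  common shape = (2, 2, 2)

Row-insert the values π_1, π_2, … into P one at a time, bumping the leftmost entry strictly greater than the inserted value down to the next row. The recording tableau Q records, in position (i, j), the step at which that cell was added to P.
  Insert 5 (step 1): P = [5];  Q = [1]
  Insert 2 (step 2): P = [2] / [5];  Q = [1] / [2]
  Insert 6 (step 3): P = [2, 6] / [5];  Q = [1, 3] / [2]
  Insert 1 (step 4): P = [1, 6] / [2] / [5];  Q = [1, 3] / [2] / [4]
  Insert 4 (step 5): P = [1, 4] / [2, 6] / [5];  Q = [1, 3] / [2, 5] / [4]
  Insert 3 (step 6): P = [1, 3] / [2, 4] / [5, 6];  Q = [1, 3] / [2, 5] / [4, 6]
Final shape: (2, 2, 2).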